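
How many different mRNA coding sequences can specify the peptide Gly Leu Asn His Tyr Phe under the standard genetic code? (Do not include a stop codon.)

Gly: 4 codons.
Leu: 6 codons.
Asn: 2 codons.
His: 2 codons.
Tyr: 2 codons.
Phe: 2 codons.
4 × 6 × 2 × 2 × 2 × 2 = 384.

384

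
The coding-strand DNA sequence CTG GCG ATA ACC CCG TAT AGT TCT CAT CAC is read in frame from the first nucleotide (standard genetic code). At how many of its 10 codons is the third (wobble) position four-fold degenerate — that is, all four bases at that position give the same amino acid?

Codon 1 CTG (Leu): third position 4-fold.
Codon 2 GCG (Ala): third position 4-fold.
Codon 3 ATA (Ile): third position 3-fold.
Codon 4 ACC (Thr): third position 4-fold.
Codon 5 CCG (Pro): third position 4-fold.
Codon 6 TAT (Tyr): third position 2-fold.
Codon 7 AGT (Ser): third position 2-fold.
Codon 8 TCT (Ser): third position 4-fold.
Codon 9 CAT (His): third position 2-fold.
Codon 10 CAC (His): third position 2-fold.
Four-fold degenerate third positions: 5.

5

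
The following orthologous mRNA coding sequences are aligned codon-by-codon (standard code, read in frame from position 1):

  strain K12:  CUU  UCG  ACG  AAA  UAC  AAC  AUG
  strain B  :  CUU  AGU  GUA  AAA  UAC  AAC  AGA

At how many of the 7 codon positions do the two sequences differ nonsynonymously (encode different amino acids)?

2

Codon 1: CUU Leu / CUU Leu — identical.
Codon 2: UCG Ser / AGU Ser — synonymous.
Codon 3: ACG Thr / GUA Val — nonsynonymous.
Codon 4: AAA Lys / AAA Lys — identical.
Codon 5: UAC Tyr / UAC Tyr — identical.
Codon 6: AAC Asn / AAC Asn — identical.
Codon 7: AUG Met / AGA Arg — nonsynonymous.
Nonsynonymous differences: 2.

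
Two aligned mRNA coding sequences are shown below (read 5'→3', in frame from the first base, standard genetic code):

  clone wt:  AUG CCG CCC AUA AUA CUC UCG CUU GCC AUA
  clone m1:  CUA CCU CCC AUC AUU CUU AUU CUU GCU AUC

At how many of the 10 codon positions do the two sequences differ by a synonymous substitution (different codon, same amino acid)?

6

Codon 1: AUG Met / CUA Leu — nonsynonymous.
Codon 2: CCG Pro / CCU Pro — synonymous.
Codon 3: CCC Pro / CCC Pro — identical.
Codon 4: AUA Ile / AUC Ile — synonymous.
Codon 5: AUA Ile / AUU Ile — synonymous.
Codon 6: CUC Leu / CUU Leu — synonymous.
Codon 7: UCG Ser / AUU Ile — nonsynonymous.
Codon 8: CUU Leu / CUU Leu — identical.
Codon 9: GCC Ala / GCU Ala — synonymous.
Codon 10: AUA Ile / AUC Ile — synonymous.
Synonymous differences: 6.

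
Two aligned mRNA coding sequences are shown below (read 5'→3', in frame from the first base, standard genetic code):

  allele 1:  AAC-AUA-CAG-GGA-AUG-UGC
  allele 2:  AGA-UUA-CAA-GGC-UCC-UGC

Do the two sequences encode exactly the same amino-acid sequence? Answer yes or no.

no

Codon 1: AAC Asn / AGA Arg — nonsynonymous.
Codon 2: AUA Ile / UUA Leu — nonsynonymous.
Codon 3: CAG Gln / CAA Gln — synonymous.
Codon 4: GGA Gly / GGC Gly — synonymous.
Codon 5: AUG Met / UCC Ser — nonsynonymous.
Codon 6: UGC Cys / UGC Cys — identical.
Nonsynonymous differences: 3 → different protein.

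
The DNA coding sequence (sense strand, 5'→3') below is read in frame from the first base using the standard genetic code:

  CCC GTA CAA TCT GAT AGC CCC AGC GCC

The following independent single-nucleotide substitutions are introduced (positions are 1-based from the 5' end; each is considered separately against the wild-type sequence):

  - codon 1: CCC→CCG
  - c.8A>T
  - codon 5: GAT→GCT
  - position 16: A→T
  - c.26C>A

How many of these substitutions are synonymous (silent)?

Codon 1: CCC (Pro) → CCG (Pro) — synonymous.
Codon 3: CAA (Gln) → CTA (Leu) — missense.
Codon 5: GAT (Asp) → GCT (Ala) — missense.
Codon 6: AGC (Ser) → TGC (Cys) — missense.
Codon 9: GCC (Ala) → GAC (Asp) — missense.
Synonymous: 1 of 5.

1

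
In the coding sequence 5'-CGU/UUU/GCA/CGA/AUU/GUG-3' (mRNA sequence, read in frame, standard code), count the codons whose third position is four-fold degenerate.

Codon 1 CGU (Arg): third position 4-fold.
Codon 2 UUU (Phe): third position 2-fold.
Codon 3 GCA (Ala): third position 4-fold.
Codon 4 CGA (Arg): third position 4-fold.
Codon 5 AUU (Ile): third position 3-fold.
Codon 6 GUG (Val): third position 4-fold.
Four-fold degenerate third positions: 4.

4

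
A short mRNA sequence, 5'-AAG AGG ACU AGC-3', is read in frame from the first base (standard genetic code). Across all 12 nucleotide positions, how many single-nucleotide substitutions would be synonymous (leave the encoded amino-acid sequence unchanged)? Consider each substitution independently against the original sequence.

Codon 1 (AAG, Lys): 1 synonymous substitution.
Codon 2 (AGG, Arg): 2 synonymous substitutions.
Codon 3 (ACU, Thr): 3 synonymous substitutions.
Codon 4 (AGC, Ser): 1 synonymous substitution.
Total: 1 + 2 + 3 + 1 = 7.

7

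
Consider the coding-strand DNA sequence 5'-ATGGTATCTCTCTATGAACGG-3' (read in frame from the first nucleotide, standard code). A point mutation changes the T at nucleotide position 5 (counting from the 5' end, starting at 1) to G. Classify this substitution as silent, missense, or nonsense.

missense

Position 5 falls in codon 2: GTA → Val.
After the substitution the codon is GGA → Gly.
Val ≠ Gly, so this is a missense mutation.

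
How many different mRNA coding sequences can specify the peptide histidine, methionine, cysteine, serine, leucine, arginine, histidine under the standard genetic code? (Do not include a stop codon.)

His: 2 codons.
Met: 1 codon.
Cys: 2 codons.
Ser: 6 codons.
Leu: 6 codons.
Arg: 6 codons.
His: 2 codons.
2 × 1 × 2 × 6 × 6 × 6 × 2 = 1728.

1728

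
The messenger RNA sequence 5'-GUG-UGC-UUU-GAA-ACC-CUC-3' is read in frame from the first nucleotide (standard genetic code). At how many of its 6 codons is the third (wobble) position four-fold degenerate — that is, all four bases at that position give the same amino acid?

Codon 1 GUG (Val): third position 4-fold.
Codon 2 UGC (Cys): third position 2-fold.
Codon 3 UUU (Phe): third position 2-fold.
Codon 4 GAA (Glu): third position 2-fold.
Codon 5 ACC (Thr): third position 4-fold.
Codon 6 CUC (Leu): third position 4-fold.
Four-fold degenerate third positions: 3.

3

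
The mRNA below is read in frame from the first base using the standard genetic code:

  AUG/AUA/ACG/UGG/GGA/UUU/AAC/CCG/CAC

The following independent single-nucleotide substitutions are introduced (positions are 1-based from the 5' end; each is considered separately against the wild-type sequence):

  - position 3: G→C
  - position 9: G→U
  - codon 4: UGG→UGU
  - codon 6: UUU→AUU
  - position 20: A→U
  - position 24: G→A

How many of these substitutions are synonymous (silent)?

Codon 1: AUG (Met) → AUC (Ile) — missense.
Codon 3: ACG (Thr) → ACU (Thr) — synonymous.
Codon 4: UGG (Trp) → UGU (Cys) — missense.
Codon 6: UUU (Phe) → AUU (Ile) — missense.
Codon 7: AAC (Asn) → AUC (Ile) — missense.
Codon 8: CCG (Pro) → CCA (Pro) — synonymous.
Synonymous: 2 of 6.

2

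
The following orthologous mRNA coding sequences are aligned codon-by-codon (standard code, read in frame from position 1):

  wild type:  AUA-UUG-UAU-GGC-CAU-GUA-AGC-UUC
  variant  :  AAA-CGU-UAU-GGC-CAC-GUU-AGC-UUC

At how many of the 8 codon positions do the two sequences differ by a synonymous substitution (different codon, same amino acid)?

Codon 1: AUA Ile / AAA Lys — nonsynonymous.
Codon 2: UUG Leu / CGU Arg — nonsynonymous.
Codon 3: UAU Tyr / UAU Tyr — identical.
Codon 4: GGC Gly / GGC Gly — identical.
Codon 5: CAU His / CAC His — synonymous.
Codon 6: GUA Val / GUU Val — synonymous.
Codon 7: AGC Ser / AGC Ser — identical.
Codon 8: UUC Phe / UUC Phe — identical.
Synonymous differences: 2.

2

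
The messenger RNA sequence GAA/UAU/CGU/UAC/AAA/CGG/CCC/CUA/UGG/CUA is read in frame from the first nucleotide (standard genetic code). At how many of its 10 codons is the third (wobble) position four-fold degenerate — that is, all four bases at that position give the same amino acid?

5

Codon 1 GAA (Glu): third position 2-fold.
Codon 2 UAU (Tyr): third position 2-fold.
Codon 3 CGU (Arg): third position 4-fold.
Codon 4 UAC (Tyr): third position 2-fold.
Codon 5 AAA (Lys): third position 2-fold.
Codon 6 CGG (Arg): third position 4-fold.
Codon 7 CCC (Pro): third position 4-fold.
Codon 8 CUA (Leu): third position 4-fold.
Codon 9 UGG (Trp): third position 1-fold.
Codon 10 CUA (Leu): third position 4-fold.
Four-fold degenerate third positions: 5.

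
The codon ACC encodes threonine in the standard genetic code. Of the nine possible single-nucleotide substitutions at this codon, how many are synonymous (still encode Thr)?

Position 1: none → 0 synonymous.
Position 2: none → 0 synonymous.
Position 3: ACU, ACA, ACG → 3 synonymous.
Total: 0 + 0 + 3 = 3.

3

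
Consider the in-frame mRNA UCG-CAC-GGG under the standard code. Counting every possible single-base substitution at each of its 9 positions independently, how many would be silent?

Codon 1 (UCG, Ser): 3 synonymous substitutions.
Codon 2 (CAC, His): 1 synonymous substitution.
Codon 3 (GGG, Gly): 3 synonymous substitutions.
Total: 3 + 1 + 3 = 7.

7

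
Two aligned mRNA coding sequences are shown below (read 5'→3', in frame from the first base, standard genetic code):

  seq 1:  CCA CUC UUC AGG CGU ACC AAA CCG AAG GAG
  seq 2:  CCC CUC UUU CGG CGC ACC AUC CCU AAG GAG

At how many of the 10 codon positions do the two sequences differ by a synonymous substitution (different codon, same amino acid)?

5

Codon 1: CCA Pro / CCC Pro — synonymous.
Codon 2: CUC Leu / CUC Leu — identical.
Codon 3: UUC Phe / UUU Phe — synonymous.
Codon 4: AGG Arg / CGG Arg — synonymous.
Codon 5: CGU Arg / CGC Arg — synonymous.
Codon 6: ACC Thr / ACC Thr — identical.
Codon 7: AAA Lys / AUC Ile — nonsynonymous.
Codon 8: CCG Pro / CCU Pro — synonymous.
Codon 9: AAG Lys / AAG Lys — identical.
Codon 10: GAG Glu / GAG Glu — identical.
Synonymous differences: 5.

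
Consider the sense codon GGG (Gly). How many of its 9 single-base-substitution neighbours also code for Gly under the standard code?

3

Position 1: none → 0 synonymous.
Position 2: none → 0 synonymous.
Position 3: GGT, GGC, GGA → 3 synonymous.
Total: 0 + 0 + 3 = 3.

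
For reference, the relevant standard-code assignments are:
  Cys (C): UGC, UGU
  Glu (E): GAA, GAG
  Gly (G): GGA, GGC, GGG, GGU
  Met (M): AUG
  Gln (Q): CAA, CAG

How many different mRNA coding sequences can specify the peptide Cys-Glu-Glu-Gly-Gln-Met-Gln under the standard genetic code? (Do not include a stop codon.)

Cys: 2 codons.
Glu: 2 codons.
Glu: 2 codons.
Gly: 4 codons.
Gln: 2 codons.
Met: 1 codon.
Gln: 2 codons.
2 × 2 × 2 × 4 × 2 × 1 × 2 = 128.

128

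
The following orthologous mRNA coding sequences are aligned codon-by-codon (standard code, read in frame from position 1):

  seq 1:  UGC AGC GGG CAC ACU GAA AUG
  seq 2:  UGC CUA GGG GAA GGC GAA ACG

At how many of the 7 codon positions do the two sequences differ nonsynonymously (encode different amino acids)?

4

Codon 1: UGC Cys / UGC Cys — identical.
Codon 2: AGC Ser / CUA Leu — nonsynonymous.
Codon 3: GGG Gly / GGG Gly — identical.
Codon 4: CAC His / GAA Glu — nonsynonymous.
Codon 5: ACU Thr / GGC Gly — nonsynonymous.
Codon 6: GAA Glu / GAA Glu — identical.
Codon 7: AUG Met / ACG Thr — nonsynonymous.
Nonsynonymous differences: 4.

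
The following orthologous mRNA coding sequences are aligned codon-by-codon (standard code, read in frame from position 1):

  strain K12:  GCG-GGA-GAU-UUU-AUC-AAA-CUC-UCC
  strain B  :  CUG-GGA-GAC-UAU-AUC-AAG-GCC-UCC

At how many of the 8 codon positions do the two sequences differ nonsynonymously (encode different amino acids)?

3

Codon 1: GCG Ala / CUG Leu — nonsynonymous.
Codon 2: GGA Gly / GGA Gly — identical.
Codon 3: GAU Asp / GAC Asp — synonymous.
Codon 4: UUU Phe / UAU Tyr — nonsynonymous.
Codon 5: AUC Ile / AUC Ile — identical.
Codon 6: AAA Lys / AAG Lys — synonymous.
Codon 7: CUC Leu / GCC Ala — nonsynonymous.
Codon 8: UCC Ser / UCC Ser — identical.
Nonsynonymous differences: 3.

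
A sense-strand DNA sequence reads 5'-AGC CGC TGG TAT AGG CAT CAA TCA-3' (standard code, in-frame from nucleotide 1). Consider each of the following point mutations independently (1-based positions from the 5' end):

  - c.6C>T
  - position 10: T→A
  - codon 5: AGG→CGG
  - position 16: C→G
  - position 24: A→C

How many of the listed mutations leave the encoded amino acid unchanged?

Codon 2: CGC (Arg) → CGT (Arg) — synonymous.
Codon 4: TAT (Tyr) → AAT (Asn) — missense.
Codon 5: AGG (Arg) → CGG (Arg) — synonymous.
Codon 6: CAT (His) → GAT (Asp) — missense.
Codon 8: TCA (Ser) → TCC (Ser) — synonymous.
Synonymous: 3 of 5.

3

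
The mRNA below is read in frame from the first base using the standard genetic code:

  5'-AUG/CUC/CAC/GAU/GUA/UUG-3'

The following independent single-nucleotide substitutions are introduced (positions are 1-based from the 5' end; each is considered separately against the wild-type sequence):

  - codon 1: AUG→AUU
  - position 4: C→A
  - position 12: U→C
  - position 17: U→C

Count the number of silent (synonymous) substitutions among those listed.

1

Codon 1: AUG (Met) → AUU (Ile) — missense.
Codon 2: CUC (Leu) → AUC (Ile) — missense.
Codon 4: GAU (Asp) → GAC (Asp) — synonymous.
Codon 6: UUG (Leu) → UCG (Ser) — missense.
Synonymous: 1 of 4.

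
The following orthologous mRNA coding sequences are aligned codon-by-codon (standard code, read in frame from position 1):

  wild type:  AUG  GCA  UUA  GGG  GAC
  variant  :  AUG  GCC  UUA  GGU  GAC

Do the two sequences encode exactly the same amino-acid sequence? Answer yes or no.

yes

Codon 1: AUG Met / AUG Met — identical.
Codon 2: GCA Ala / GCC Ala — synonymous.
Codon 3: UUA Leu / UUA Leu — identical.
Codon 4: GGG Gly / GGU Gly — synonymous.
Codon 5: GAC Asp / GAC Asp — identical.
Nonsynonymous differences: 0 → same protein.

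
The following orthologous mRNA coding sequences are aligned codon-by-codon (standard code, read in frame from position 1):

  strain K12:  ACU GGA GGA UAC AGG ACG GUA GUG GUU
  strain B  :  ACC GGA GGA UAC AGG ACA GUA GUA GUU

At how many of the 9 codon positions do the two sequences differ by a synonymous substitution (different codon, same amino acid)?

3

Codon 1: ACU Thr / ACC Thr — synonymous.
Codon 2: GGA Gly / GGA Gly — identical.
Codon 3: GGA Gly / GGA Gly — identical.
Codon 4: UAC Tyr / UAC Tyr — identical.
Codon 5: AGG Arg / AGG Arg — identical.
Codon 6: ACG Thr / ACA Thr — synonymous.
Codon 7: GUA Val / GUA Val — identical.
Codon 8: GUG Val / GUA Val — synonymous.
Codon 9: GUU Val / GUU Val — identical.
Synonymous differences: 3.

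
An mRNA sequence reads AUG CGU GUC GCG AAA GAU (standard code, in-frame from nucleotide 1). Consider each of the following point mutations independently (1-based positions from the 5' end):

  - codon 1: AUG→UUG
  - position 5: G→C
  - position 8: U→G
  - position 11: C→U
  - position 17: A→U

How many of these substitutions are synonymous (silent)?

Codon 1: AUG (Met) → UUG (Leu) — missense.
Codon 2: CGU (Arg) → CCU (Pro) — missense.
Codon 3: GUC (Val) → GGC (Gly) — missense.
Codon 4: GCG (Ala) → GUG (Val) — missense.
Codon 6: GAU (Asp) → GUU (Val) — missense.
Synonymous: 0 of 5.

0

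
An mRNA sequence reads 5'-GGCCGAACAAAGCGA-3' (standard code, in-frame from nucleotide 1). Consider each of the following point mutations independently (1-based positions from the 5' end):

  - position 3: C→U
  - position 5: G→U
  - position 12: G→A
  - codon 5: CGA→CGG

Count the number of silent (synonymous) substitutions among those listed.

3

Codon 1: GGC (Gly) → GGU (Gly) — synonymous.
Codon 2: CGA (Arg) → CUA (Leu) — missense.
Codon 4: AAG (Lys) → AAA (Lys) — synonymous.
Codon 5: CGA (Arg) → CGG (Arg) — synonymous.
Synonymous: 3 of 4.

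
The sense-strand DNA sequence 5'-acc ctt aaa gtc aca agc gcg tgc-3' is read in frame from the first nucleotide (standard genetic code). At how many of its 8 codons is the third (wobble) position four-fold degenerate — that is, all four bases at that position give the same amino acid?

5

Codon 1 ACC (Thr): third position 4-fold.
Codon 2 CTT (Leu): third position 4-fold.
Codon 3 AAA (Lys): third position 2-fold.
Codon 4 GTC (Val): third position 4-fold.
Codon 5 ACA (Thr): third position 4-fold.
Codon 6 AGC (Ser): third position 2-fold.
Codon 7 GCG (Ala): third position 4-fold.
Codon 8 TGC (Cys): third position 2-fold.
Four-fold degenerate third positions: 5.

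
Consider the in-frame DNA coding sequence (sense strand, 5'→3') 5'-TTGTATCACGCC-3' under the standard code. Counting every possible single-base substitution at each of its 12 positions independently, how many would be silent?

7

Codon 1 (TTG, Leu): 2 synonymous substitutions.
Codon 2 (TAT, Tyr): 1 synonymous substitution.
Codon 3 (CAC, His): 1 synonymous substitution.
Codon 4 (GCC, Ala): 3 synonymous substitutions.
Total: 2 + 1 + 1 + 3 = 7.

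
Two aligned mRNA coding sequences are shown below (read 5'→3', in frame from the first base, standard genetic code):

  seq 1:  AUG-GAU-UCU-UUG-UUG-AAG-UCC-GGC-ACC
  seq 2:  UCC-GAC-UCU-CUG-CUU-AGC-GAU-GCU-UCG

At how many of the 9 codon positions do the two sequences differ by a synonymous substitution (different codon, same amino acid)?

3

Codon 1: AUG Met / UCC Ser — nonsynonymous.
Codon 2: GAU Asp / GAC Asp — synonymous.
Codon 3: UCU Ser / UCU Ser — identical.
Codon 4: UUG Leu / CUG Leu — synonymous.
Codon 5: UUG Leu / CUU Leu — synonymous.
Codon 6: AAG Lys / AGC Ser — nonsynonymous.
Codon 7: UCC Ser / GAU Asp — nonsynonymous.
Codon 8: GGC Gly / GCU Ala — nonsynonymous.
Codon 9: ACC Thr / UCG Ser — nonsynonymous.
Synonymous differences: 3.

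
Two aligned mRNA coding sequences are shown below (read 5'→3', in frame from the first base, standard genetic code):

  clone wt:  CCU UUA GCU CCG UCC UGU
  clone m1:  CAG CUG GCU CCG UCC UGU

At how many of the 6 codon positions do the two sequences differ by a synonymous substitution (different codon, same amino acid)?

Codon 1: CCU Pro / CAG Gln — nonsynonymous.
Codon 2: UUA Leu / CUG Leu — synonymous.
Codon 3: GCU Ala / GCU Ala — identical.
Codon 4: CCG Pro / CCG Pro — identical.
Codon 5: UCC Ser / UCC Ser — identical.
Codon 6: UGU Cys / UGU Cys — identical.
Synonymous differences: 1.

1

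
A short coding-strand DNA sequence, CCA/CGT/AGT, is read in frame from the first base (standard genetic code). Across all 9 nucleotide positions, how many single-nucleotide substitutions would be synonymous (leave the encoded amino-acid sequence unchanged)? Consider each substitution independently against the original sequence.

Codon 1 (CCA, Pro): 3 synonymous substitutions.
Codon 2 (CGT, Arg): 3 synonymous substitutions.
Codon 3 (AGT, Ser): 1 synonymous substitution.
Total: 3 + 3 + 1 = 7.

7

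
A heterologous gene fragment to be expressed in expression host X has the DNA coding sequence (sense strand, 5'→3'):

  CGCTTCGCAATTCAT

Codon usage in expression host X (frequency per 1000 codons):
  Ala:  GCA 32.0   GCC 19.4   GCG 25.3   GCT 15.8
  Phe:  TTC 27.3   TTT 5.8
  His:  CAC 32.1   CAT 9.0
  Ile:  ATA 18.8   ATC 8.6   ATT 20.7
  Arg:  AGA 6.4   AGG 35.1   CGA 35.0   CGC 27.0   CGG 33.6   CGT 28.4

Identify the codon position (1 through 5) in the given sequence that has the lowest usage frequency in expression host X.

5

Codon 1 CGC (Arg): 27.0 per 1000.
Codon 2 TTC (Phe): 27.3 per 1000.
Codon 3 GCA (Ala): 32.0 per 1000.
Codon 4 ATT (Ile): 20.7 per 1000.
Codon 5 CAT (His): 9.0 per 1000.
Lowest frequency is 9.0 at codon 5.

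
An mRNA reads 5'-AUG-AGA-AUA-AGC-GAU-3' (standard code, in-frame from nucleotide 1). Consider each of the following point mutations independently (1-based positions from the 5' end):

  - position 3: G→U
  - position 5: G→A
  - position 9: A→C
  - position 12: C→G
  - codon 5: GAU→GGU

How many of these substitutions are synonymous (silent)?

1

Codon 1: AUG (Met) → AUU (Ile) — missense.
Codon 2: AGA (Arg) → AAA (Lys) — missense.
Codon 3: AUA (Ile) → AUC (Ile) — synonymous.
Codon 4: AGC (Ser) → AGG (Arg) — missense.
Codon 5: GAU (Asp) → GGU (Gly) — missense.
Synonymous: 1 of 5.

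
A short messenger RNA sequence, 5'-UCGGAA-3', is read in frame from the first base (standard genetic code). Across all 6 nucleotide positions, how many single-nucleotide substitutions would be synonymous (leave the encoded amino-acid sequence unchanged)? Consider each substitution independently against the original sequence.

Codon 1 (UCG, Ser): 3 synonymous substitutions.
Codon 2 (GAA, Glu): 1 synonymous substitution.
Total: 3 + 1 = 4.

4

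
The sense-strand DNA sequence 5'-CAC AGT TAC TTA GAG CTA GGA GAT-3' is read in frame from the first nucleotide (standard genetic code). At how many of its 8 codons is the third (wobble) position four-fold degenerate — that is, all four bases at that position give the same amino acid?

2

Codon 1 CAC (His): third position 2-fold.
Codon 2 AGT (Ser): third position 2-fold.
Codon 3 TAC (Tyr): third position 2-fold.
Codon 4 TTA (Leu): third position 2-fold.
Codon 5 GAG (Glu): third position 2-fold.
Codon 6 CTA (Leu): third position 4-fold.
Codon 7 GGA (Gly): third position 4-fold.
Codon 8 GAT (Asp): third position 2-fold.
Four-fold degenerate third positions: 2.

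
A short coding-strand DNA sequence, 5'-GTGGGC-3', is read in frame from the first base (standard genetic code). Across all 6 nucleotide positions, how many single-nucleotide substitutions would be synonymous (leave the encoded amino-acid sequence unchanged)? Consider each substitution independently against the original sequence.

Codon 1 (GTG, Val): 3 synonymous substitutions.
Codon 2 (GGC, Gly): 3 synonymous substitutions.
Total: 3 + 3 = 6.

6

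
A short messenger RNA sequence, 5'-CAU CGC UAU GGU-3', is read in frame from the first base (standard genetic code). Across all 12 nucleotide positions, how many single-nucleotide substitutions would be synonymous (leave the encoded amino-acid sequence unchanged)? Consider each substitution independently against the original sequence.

8

Codon 1 (CAU, His): 1 synonymous substitution.
Codon 2 (CGC, Arg): 3 synonymous substitutions.
Codon 3 (UAU, Tyr): 1 synonymous substitution.
Codon 4 (GGU, Gly): 3 synonymous substitutions.
Total: 1 + 3 + 1 + 3 = 8.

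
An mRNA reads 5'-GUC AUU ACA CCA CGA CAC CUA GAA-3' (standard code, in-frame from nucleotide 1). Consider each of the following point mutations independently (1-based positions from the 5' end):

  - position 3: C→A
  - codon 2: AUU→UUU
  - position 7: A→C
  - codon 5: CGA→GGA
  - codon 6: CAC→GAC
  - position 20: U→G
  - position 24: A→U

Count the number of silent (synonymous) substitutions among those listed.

1

Codon 1: GUC (Val) → GUA (Val) — synonymous.
Codon 2: AUU (Ile) → UUU (Phe) — missense.
Codon 3: ACA (Thr) → CCA (Pro) — missense.
Codon 5: CGA (Arg) → GGA (Gly) — missense.
Codon 6: CAC (His) → GAC (Asp) — missense.
Codon 7: CUA (Leu) → CGA (Arg) — missense.
Codon 8: GAA (Glu) → GAU (Asp) — missense.
Synonymous: 1 of 7.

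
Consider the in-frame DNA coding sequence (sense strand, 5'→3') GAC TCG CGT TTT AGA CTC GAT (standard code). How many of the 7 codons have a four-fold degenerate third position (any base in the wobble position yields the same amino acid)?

Codon 1 GAC (Asp): third position 2-fold.
Codon 2 TCG (Ser): third position 4-fold.
Codon 3 CGT (Arg): third position 4-fold.
Codon 4 TTT (Phe): third position 2-fold.
Codon 5 AGA (Arg): third position 2-fold.
Codon 6 CTC (Leu): third position 4-fold.
Codon 7 GAT (Asp): third position 2-fold.
Four-fold degenerate third positions: 3.

3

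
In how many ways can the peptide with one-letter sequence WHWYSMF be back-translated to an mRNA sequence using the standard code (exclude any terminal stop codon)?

Trp: 1 codon.
His: 2 codons.
Trp: 1 codon.
Tyr: 2 codons.
Ser: 6 codons.
Met: 1 codon.
Phe: 2 codons.
1 × 2 × 1 × 2 × 6 × 1 × 2 = 48.

48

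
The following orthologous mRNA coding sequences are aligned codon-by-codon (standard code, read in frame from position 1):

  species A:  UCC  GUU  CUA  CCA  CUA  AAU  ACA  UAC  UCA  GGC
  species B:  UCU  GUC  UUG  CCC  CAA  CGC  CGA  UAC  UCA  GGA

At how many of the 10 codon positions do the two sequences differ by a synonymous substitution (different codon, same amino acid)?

Codon 1: UCC Ser / UCU Ser — synonymous.
Codon 2: GUU Val / GUC Val — synonymous.
Codon 3: CUA Leu / UUG Leu — synonymous.
Codon 4: CCA Pro / CCC Pro — synonymous.
Codon 5: CUA Leu / CAA Gln — nonsynonymous.
Codon 6: AAU Asn / CGC Arg — nonsynonymous.
Codon 7: ACA Thr / CGA Arg — nonsynonymous.
Codon 8: UAC Tyr / UAC Tyr — identical.
Codon 9: UCA Ser / UCA Ser — identical.
Codon 10: GGC Gly / GGA Gly — synonymous.
Synonymous differences: 5.

5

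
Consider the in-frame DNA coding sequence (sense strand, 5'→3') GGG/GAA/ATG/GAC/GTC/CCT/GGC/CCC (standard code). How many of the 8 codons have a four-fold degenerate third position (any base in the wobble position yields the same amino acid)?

Codon 1 GGG (Gly): third position 4-fold.
Codon 2 GAA (Glu): third position 2-fold.
Codon 3 ATG (Met): third position 1-fold.
Codon 4 GAC (Asp): third position 2-fold.
Codon 5 GTC (Val): third position 4-fold.
Codon 6 CCT (Pro): third position 4-fold.
Codon 7 GGC (Gly): third position 4-fold.
Codon 8 CCC (Pro): third position 4-fold.
Four-fold degenerate third positions: 5.

5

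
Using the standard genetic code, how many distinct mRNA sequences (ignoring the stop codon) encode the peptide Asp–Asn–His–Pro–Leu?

Asp: 2 codons.
Asn: 2 codons.
His: 2 codons.
Pro: 4 codons.
Leu: 6 codons.
2 × 2 × 2 × 4 × 6 = 192.

192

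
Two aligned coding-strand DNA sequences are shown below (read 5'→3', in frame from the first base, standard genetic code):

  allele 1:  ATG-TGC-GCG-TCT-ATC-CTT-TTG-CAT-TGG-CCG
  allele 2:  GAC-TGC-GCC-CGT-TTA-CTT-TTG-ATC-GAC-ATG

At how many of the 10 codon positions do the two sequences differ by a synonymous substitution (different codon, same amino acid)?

1

Codon 1: ATG Met / GAC Asp — nonsynonymous.
Codon 2: TGC Cys / TGC Cys — identical.
Codon 3: GCG Ala / GCC Ala — synonymous.
Codon 4: TCT Ser / CGT Arg — nonsynonymous.
Codon 5: ATC Ile / TTA Leu — nonsynonymous.
Codon 6: CTT Leu / CTT Leu — identical.
Codon 7: TTG Leu / TTG Leu — identical.
Codon 8: CAT His / ATC Ile — nonsynonymous.
Codon 9: TGG Trp / GAC Asp — nonsynonymous.
Codon 10: CCG Pro / ATG Met — nonsynonymous.
Synonymous differences: 1.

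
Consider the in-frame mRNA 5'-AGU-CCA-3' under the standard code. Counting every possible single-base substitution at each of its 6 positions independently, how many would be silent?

Codon 1 (AGU, Ser): 1 synonymous substitution.
Codon 2 (CCA, Pro): 3 synonymous substitutions.
Total: 1 + 3 = 4.

4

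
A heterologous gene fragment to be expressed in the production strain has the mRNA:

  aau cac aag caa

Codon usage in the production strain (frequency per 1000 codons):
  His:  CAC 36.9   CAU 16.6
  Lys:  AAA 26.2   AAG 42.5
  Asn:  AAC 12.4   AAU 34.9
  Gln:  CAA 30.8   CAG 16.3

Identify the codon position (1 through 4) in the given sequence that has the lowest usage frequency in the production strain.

4

Codon 1 AAU (Asn): 34.9 per 1000.
Codon 2 CAC (His): 36.9 per 1000.
Codon 3 AAG (Lys): 42.5 per 1000.
Codon 4 CAA (Gln): 30.8 per 1000.
Lowest frequency is 30.8 at codon 4.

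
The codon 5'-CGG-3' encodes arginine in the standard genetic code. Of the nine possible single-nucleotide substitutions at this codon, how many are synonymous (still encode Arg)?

4

Position 1: AGG → 1 synonymous.
Position 2: none → 0 synonymous.
Position 3: CGT, CGC, CGA → 3 synonymous.
Total: 1 + 0 + 3 = 4.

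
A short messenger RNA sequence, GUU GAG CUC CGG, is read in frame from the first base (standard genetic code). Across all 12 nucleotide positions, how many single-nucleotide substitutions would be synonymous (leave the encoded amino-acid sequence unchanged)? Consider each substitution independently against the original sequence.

11

Codon 1 (GUU, Val): 3 synonymous substitutions.
Codon 2 (GAG, Glu): 1 synonymous substitution.
Codon 3 (CUC, Leu): 3 synonymous substitutions.
Codon 4 (CGG, Arg): 4 synonymous substitutions.
Total: 3 + 1 + 3 + 4 = 11.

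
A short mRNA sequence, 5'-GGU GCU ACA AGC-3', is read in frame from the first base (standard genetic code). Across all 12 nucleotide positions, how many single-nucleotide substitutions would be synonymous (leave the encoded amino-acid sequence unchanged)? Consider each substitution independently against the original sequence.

10

Codon 1 (GGU, Gly): 3 synonymous substitutions.
Codon 2 (GCU, Ala): 3 synonymous substitutions.
Codon 3 (ACA, Thr): 3 synonymous substitutions.
Codon 4 (AGC, Ser): 1 synonymous substitution.
Total: 3 + 3 + 3 + 1 = 10.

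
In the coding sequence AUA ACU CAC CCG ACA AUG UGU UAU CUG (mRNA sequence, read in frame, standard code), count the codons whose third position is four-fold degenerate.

4

Codon 1 AUA (Ile): third position 3-fold.
Codon 2 ACU (Thr): third position 4-fold.
Codon 3 CAC (His): third position 2-fold.
Codon 4 CCG (Pro): third position 4-fold.
Codon 5 ACA (Thr): third position 4-fold.
Codon 6 AUG (Met): third position 1-fold.
Codon 7 UGU (Cys): third position 2-fold.
Codon 8 UAU (Tyr): third position 2-fold.
Codon 9 CUG (Leu): third position 4-fold.
Four-fold degenerate third positions: 4.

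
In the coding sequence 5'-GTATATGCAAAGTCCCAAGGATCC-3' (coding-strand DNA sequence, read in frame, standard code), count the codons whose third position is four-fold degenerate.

Codon 1 GTA (Val): third position 4-fold.
Codon 2 TAT (Tyr): third position 2-fold.
Codon 3 GCA (Ala): third position 4-fold.
Codon 4 AAG (Lys): third position 2-fold.
Codon 5 TCC (Ser): third position 4-fold.
Codon 6 CAA (Gln): third position 2-fold.
Codon 7 GGA (Gly): third position 4-fold.
Codon 8 TCC (Ser): third position 4-fold.
Four-fold degenerate third positions: 5.

5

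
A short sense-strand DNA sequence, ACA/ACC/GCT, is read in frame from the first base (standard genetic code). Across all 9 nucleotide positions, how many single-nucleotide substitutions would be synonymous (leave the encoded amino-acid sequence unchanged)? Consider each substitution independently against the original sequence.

Codon 1 (ACA, Thr): 3 synonymous substitutions.
Codon 2 (ACC, Thr): 3 synonymous substitutions.
Codon 3 (GCT, Ala): 3 synonymous substitutions.
Total: 3 + 3 + 3 = 9.

9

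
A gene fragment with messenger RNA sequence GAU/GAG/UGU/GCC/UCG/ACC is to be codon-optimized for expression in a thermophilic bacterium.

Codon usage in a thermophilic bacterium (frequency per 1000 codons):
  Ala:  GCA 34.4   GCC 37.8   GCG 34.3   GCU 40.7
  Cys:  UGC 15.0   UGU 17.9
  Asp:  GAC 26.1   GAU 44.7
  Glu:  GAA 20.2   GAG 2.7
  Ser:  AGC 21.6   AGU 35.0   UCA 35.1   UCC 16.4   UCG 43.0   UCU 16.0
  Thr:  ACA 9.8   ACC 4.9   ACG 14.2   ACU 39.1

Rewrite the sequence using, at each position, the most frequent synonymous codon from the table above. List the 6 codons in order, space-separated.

Codon 1 (Asp): best is GAU at 44.7.
Codon 2 (Glu): best is GAA at 20.2.
Codon 3 (Cys): best is UGU at 17.9.
Codon 4 (Ala): best is GCU at 40.7.
Codon 5 (Ser): best is UCG at 43.0.
Codon 6 (Thr): best is ACU at 39.1.

GAU GAA UGU GCU UCG ACU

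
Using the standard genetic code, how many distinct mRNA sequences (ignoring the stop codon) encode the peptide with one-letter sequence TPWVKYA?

Thr: 4 codons.
Pro: 4 codons.
Trp: 1 codon.
Val: 4 codons.
Lys: 2 codons.
Tyr: 2 codons.
Ala: 4 codons.
4 × 4 × 1 × 4 × 2 × 2 × 4 = 1024.

1024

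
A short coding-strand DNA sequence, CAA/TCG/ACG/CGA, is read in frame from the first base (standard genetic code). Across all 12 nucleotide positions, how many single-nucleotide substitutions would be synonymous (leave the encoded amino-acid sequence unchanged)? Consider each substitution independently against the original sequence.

11

Codon 1 (CAA, Gln): 1 synonymous substitution.
Codon 2 (TCG, Ser): 3 synonymous substitutions.
Codon 3 (ACG, Thr): 3 synonymous substitutions.
Codon 4 (CGA, Arg): 4 synonymous substitutions.
Total: 1 + 3 + 3 + 4 = 11.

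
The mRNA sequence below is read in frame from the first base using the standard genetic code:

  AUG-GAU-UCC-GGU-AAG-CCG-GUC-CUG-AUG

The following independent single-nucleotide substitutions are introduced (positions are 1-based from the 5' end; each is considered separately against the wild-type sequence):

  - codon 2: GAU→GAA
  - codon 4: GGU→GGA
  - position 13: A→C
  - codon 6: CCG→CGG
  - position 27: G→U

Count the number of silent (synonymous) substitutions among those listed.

1

Codon 2: GAU (Asp) → GAA (Glu) — missense.
Codon 4: GGU (Gly) → GGA (Gly) — synonymous.
Codon 5: AAG (Lys) → CAG (Gln) — missense.
Codon 6: CCG (Pro) → CGG (Arg) — missense.
Codon 9: AUG (Met) → AUU (Ile) — missense.
Synonymous: 1 of 5.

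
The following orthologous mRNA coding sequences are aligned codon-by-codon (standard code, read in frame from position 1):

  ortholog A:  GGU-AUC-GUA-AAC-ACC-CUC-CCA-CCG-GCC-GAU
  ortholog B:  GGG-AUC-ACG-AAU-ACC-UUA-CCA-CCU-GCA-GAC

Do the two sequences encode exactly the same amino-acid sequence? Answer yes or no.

no

Codon 1: GGU Gly / GGG Gly — synonymous.
Codon 2: AUC Ile / AUC Ile — identical.
Codon 3: GUA Val / ACG Thr — nonsynonymous.
Codon 4: AAC Asn / AAU Asn — synonymous.
Codon 5: ACC Thr / ACC Thr — identical.
Codon 6: CUC Leu / UUA Leu — synonymous.
Codon 7: CCA Pro / CCA Pro — identical.
Codon 8: CCG Pro / CCU Pro — synonymous.
Codon 9: GCC Ala / GCA Ala — synonymous.
Codon 10: GAU Asp / GAC Asp — synonymous.
Nonsynonymous differences: 1 → different protein.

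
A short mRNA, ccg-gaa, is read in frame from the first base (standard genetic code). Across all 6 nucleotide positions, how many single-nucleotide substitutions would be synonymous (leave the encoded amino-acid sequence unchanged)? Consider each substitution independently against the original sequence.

Codon 1 (CCG, Pro): 3 synonymous substitutions.
Codon 2 (GAA, Glu): 1 synonymous substitution.
Total: 3 + 1 = 4.

4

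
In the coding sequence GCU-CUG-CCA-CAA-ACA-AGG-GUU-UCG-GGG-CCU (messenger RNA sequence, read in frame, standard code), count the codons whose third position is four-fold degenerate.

8

Codon 1 GCU (Ala): third position 4-fold.
Codon 2 CUG (Leu): third position 4-fold.
Codon 3 CCA (Pro): third position 4-fold.
Codon 4 CAA (Gln): third position 2-fold.
Codon 5 ACA (Thr): third position 4-fold.
Codon 6 AGG (Arg): third position 2-fold.
Codon 7 GUU (Val): third position 4-fold.
Codon 8 UCG (Ser): third position 4-fold.
Codon 9 GGG (Gly): third position 4-fold.
Codon 10 CCU (Pro): third position 4-fold.
Four-fold degenerate third positions: 8.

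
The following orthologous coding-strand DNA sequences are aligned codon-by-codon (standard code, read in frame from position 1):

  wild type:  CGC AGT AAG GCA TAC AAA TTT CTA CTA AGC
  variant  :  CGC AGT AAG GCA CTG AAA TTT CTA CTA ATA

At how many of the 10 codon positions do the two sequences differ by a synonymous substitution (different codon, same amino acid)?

Codon 1: CGC Arg / CGC Arg — identical.
Codon 2: AGT Ser / AGT Ser — identical.
Codon 3: AAG Lys / AAG Lys — identical.
Codon 4: GCA Ala / GCA Ala — identical.
Codon 5: TAC Tyr / CTG Leu — nonsynonymous.
Codon 6: AAA Lys / AAA Lys — identical.
Codon 7: TTT Phe / TTT Phe — identical.
Codon 8: CTA Leu / CTA Leu — identical.
Codon 9: CTA Leu / CTA Leu — identical.
Codon 10: AGC Ser / ATA Ile — nonsynonymous.
Synonymous differences: 0.

0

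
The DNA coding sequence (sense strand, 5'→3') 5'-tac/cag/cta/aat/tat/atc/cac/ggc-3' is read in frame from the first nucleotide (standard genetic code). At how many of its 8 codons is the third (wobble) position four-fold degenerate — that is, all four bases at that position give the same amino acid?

2

Codon 1 TAC (Tyr): third position 2-fold.
Codon 2 CAG (Gln): third position 2-fold.
Codon 3 CTA (Leu): third position 4-fold.
Codon 4 AAT (Asn): third position 2-fold.
Codon 5 TAT (Tyr): third position 2-fold.
Codon 6 ATC (Ile): third position 3-fold.
Codon 7 CAC (His): third position 2-fold.
Codon 8 GGC (Gly): third position 4-fold.
Four-fold degenerate third positions: 2.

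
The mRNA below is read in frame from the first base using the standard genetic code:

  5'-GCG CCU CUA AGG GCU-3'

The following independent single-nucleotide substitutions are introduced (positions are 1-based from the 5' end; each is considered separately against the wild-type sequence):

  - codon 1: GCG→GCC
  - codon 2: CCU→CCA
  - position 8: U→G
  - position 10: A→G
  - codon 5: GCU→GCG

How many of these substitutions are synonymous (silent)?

Codon 1: GCG (Ala) → GCC (Ala) — synonymous.
Codon 2: CCU (Pro) → CCA (Pro) — synonymous.
Codon 3: CUA (Leu) → CGA (Arg) — missense.
Codon 4: AGG (Arg) → GGG (Gly) — missense.
Codon 5: GCU (Ala) → GCG (Ala) — synonymous.
Synonymous: 3 of 5.

3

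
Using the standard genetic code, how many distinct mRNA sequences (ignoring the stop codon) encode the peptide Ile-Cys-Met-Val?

24

Ile: 3 codons.
Cys: 2 codons.
Met: 1 codon.
Val: 4 codons.
3 × 2 × 1 × 4 = 24.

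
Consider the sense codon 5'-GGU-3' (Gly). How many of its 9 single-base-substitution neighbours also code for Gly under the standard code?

Position 1: none → 0 synonymous.
Position 2: none → 0 synonymous.
Position 3: GGC, GGA, GGG → 3 synonymous.
Total: 0 + 0 + 3 = 3.

3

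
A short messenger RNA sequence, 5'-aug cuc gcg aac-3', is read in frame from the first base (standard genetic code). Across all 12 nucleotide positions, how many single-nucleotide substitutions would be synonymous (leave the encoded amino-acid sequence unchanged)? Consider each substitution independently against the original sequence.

7

Codon 1 (AUG, Met): 0 synonymous substitutions.
Codon 2 (CUC, Leu): 3 synonymous substitutions.
Codon 3 (GCG, Ala): 3 synonymous substitutions.
Codon 4 (AAC, Asn): 1 synonymous substitution.
Total: 0 + 3 + 3 + 1 = 7.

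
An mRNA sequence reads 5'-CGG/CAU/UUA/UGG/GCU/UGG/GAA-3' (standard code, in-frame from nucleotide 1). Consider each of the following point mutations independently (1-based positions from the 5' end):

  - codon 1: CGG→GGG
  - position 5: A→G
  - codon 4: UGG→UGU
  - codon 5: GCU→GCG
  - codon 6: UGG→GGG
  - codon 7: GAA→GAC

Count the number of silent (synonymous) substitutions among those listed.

1

Codon 1: CGG (Arg) → GGG (Gly) — missense.
Codon 2: CAU (His) → CGU (Arg) — missense.
Codon 4: UGG (Trp) → UGU (Cys) — missense.
Codon 5: GCU (Ala) → GCG (Ala) — synonymous.
Codon 6: UGG (Trp) → GGG (Gly) — missense.
Codon 7: GAA (Glu) → GAC (Asp) — missense.
Synonymous: 1 of 6.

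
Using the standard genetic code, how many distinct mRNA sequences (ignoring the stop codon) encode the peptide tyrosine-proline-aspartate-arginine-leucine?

Tyr: 2 codons.
Pro: 4 codons.
Asp: 2 codons.
Arg: 6 codons.
Leu: 6 codons.
2 × 4 × 2 × 6 × 6 = 576.

576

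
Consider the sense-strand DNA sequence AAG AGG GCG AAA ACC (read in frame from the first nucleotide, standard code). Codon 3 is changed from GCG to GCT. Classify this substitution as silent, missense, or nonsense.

Position 9 falls in codon 3: GCG → Ala.
After the substitution the codon is GCT → Ala.
Both encode Ala, so the change is synonymous.

silent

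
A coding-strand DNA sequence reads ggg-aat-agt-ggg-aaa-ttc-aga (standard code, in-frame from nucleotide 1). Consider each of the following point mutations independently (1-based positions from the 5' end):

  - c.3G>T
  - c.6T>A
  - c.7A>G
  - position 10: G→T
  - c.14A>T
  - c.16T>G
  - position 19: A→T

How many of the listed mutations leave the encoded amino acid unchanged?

Codon 1: GGG (Gly) → GGT (Gly) — synonymous.
Codon 2: AAT (Asn) → AAA (Lys) — missense.
Codon 3: AGT (Ser) → GGT (Gly) — missense.
Codon 4: GGG (Gly) → TGG (Trp) — missense.
Codon 5: AAA (Lys) → ATA (Ile) — missense.
Codon 6: TTC (Phe) → GTC (Val) — missense.
Codon 7: AGA (Arg) → TGA (Stop) — nonsense.
Synonymous: 1 of 7.

1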